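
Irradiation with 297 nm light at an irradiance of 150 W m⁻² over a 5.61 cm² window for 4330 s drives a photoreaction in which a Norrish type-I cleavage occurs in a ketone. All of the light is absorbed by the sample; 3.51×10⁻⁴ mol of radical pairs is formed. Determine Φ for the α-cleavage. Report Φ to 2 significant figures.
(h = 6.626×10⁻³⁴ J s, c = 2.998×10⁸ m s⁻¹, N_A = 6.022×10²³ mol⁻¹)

Photon energy at 297 nm: hc/λ = (6.626×10⁻³⁴)(2.998×10⁸)/(297×10⁻⁹) = 6.688×10⁻¹⁹ J.
Energy delivered: (150 W m⁻²)(5.61×10⁻⁴ m²)(4330 s) = 364.4 J.
Photons incident: 364.4 / 6.688×10⁻¹⁹ = 5.449×10²⁰, i.e. 5.449×10²⁰/6.022×10²³ = 9.048×10⁻⁴ mol.
Φ = 3.51×10⁻⁴ mol / 9.048×10⁻⁴ mol photons = 0.39.

Φ = 0.39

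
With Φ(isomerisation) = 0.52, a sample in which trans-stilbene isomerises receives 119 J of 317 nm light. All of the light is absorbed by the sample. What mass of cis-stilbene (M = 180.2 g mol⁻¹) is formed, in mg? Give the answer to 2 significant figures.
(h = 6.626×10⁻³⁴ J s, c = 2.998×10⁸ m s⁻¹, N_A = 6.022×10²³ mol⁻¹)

30 mg

Photon energy at 317 nm: hc/λ = (6.626×10⁻³⁴)(2.998×10⁸)/(317×10⁻⁹) = 6.266×10⁻¹⁹ J.
Photons incident: 119 / 6.266×10⁻¹⁹ = 1.899×10²⁰, i.e. 1.899×10²⁰/6.022×10²³ = 3.153×10⁻⁴ mol.
Product: Φ × n_abs = 0.52 × 3.153×10⁻⁴ = 1.640×10⁻⁴ mol.
Mass: 1.640×10⁻⁴ × 180.2 = 0.02955 g = 30 mg.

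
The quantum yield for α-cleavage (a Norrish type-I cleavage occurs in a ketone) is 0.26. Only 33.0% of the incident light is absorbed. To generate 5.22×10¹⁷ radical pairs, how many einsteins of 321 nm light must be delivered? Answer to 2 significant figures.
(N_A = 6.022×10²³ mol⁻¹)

Product: 5.22×10¹⁷ / 6.022×10²³ = 8.668×10⁻⁷ mol.
Photons that must be absorbed: 8.668×10⁻⁷ / 0.26 = 3.334×10⁻⁶ mol.
Incident photons needed: 3.334×10⁻⁶ / 0.330 = 1.010×10⁻⁵ mol.

1.0×10⁻⁵ einstein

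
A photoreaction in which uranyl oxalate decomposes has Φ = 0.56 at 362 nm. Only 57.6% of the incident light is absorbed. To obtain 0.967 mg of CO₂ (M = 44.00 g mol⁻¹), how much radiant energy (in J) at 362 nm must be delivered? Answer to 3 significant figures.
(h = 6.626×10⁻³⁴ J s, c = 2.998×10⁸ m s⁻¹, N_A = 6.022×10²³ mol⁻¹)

22.5 J

Product: 0.967 mg / 44.00 g mol⁻¹ = 2.198×10⁻⁵ mol.
Photons that must be absorbed: 2.198×10⁻⁵ / 0.56 = 3.925×10⁻⁵ mol.
Incident photons needed: 3.925×10⁻⁵ / 0.576 = 6.814×10⁻⁵ mol.
Photon energy: hc/λ = 5.487×10⁻¹⁹ J; per mole, 3.304×10⁵ J mol⁻¹.
Energy required: 6.814×10⁻⁵ × 3.304×10⁵ = 22.5 J.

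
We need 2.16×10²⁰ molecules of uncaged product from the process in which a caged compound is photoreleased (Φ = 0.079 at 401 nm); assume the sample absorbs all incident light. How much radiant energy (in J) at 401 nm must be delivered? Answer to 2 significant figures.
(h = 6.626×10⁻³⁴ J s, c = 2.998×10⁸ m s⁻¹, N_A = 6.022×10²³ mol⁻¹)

Product: 2.16×10²⁰ / 6.022×10²³ = 3.587×10⁻⁴ mol.
Photons that must be absorbed: 3.587×10⁻⁴ / 0.079 = 0.004541 mol.
Photon energy: hc/λ = 4.954×10⁻¹⁹ J; per mole, 2.983×10⁵ J mol⁻¹.
Energy required: 0.004541 × 2.983×10⁵ = 1400 J.

1400 J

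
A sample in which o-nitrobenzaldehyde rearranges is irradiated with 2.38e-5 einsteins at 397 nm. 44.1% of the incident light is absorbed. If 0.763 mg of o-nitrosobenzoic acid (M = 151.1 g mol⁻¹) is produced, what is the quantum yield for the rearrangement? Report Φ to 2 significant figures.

Φ = 0.48

Product: 0.763 mg / 151.1 g mol⁻¹ = 5.050e-6 mol.
Photons absorbed: 0.441 × 2.38e-5 = 1.050e-5 mol.
Φ = 5.050e-6 mol / 1.050e-5 mol photons = 0.48.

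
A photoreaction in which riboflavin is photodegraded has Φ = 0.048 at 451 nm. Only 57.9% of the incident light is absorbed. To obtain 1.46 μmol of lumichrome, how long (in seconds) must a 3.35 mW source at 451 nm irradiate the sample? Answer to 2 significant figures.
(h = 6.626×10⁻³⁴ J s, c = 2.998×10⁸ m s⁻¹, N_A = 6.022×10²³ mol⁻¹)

Product: 1.46 μmol = 1.46×10⁻⁶ mol.
Photons that must be absorbed: 1.46×10⁻⁶ / 0.048 = 3.042×10⁻⁵ mol.
Incident photons needed: 3.042×10⁻⁵ / 0.579 = 5.254×10⁻⁵ mol.
Photon energy: hc/λ = 4.405×10⁻¹⁹ J; per mole, 2.653×10⁵ J mol⁻¹.
Energy required: 5.254×10⁻⁵ × 2.653×10⁵ = 13.94 J.
Time: 13.94 J / 0.00335 W = 4200 s.

t ≈ 4200 s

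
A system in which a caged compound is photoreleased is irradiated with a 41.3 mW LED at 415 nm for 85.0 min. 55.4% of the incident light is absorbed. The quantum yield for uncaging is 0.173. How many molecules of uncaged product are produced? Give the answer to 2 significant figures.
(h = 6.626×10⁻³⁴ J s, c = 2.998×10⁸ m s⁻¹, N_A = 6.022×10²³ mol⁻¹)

4.2×10¹⁹ molecules

Photon energy at 415 nm: hc/λ = (6.626×10⁻³⁴)(2.998×10⁸)/(415×10⁻⁹) = 4.787×10⁻¹⁹ J.
Energy delivered: (41.3 mW)(5100 s) = 210.6 J.
Photons incident: 210.6 / 4.787×10⁻¹⁹ = 4.399×10²⁰, i.e. 4.399×10²⁰/6.022×10²³ = 7.305×10⁻⁴ mol.
Photons absorbed: 0.554 × 7.305×10⁻⁴ = 4.047×10⁻⁴ mol.
Product: Φ × n_abs = 0.173 × 4.047×10⁻⁴ = 7.001×10⁻⁵ mol.
As a count: 7.001×10⁻⁵ × 6.022×10²³ = 4.2×10¹⁹.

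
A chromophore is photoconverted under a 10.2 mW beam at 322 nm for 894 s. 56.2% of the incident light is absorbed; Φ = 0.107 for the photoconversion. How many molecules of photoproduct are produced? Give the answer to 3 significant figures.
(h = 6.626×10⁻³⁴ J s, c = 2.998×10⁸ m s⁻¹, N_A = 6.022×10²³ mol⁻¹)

Photon energy at 322 nm: hc/λ = (6.626×10⁻³⁴)(2.998×10⁸)/(322×10⁻⁹) = 6.169×10⁻¹⁹ J.
Energy delivered: (10.2 mW)(894 s) = 9.119 J.
Photons incident: 9.119 / 6.169×10⁻¹⁹ = 1.478×10¹⁹, i.e. 1.478×10¹⁹/6.022×10²³ = 2.454×10⁻⁵ mol.
Photons absorbed: 0.562 × 2.454×10⁻⁵ = 1.379×10⁻⁵ mol.
Product: Φ × n_abs = 0.107 × 1.379×10⁻⁵ = 1.476×10⁻⁶ mol.
As a count: 1.476×10⁻⁶ × 6.022×10²³ = 8.89×10¹⁷.

8.89×10¹⁷ molecules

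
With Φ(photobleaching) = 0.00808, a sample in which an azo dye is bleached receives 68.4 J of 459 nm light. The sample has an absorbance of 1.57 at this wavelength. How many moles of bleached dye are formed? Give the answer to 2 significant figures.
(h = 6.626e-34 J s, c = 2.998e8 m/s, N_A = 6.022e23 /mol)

Photon energy at 459 nm: hc/λ = (6.626e-34)(2.998e8)/(459e-9) = 4.328e-19 J.
Photons incident: 68.4 / 4.328e-19 = 1.580e20, i.e. 1.580e20/6.022e23 = 2.624e-4 mol.
Fraction absorbed: 1 − 10^(−1.57) = 0.9731.
Photons absorbed: 0.9731 × 2.624e-4 = 2.553e-4 mol.
Product: Φ × n_abs = 0.00808 × 2.553e-4 = 2.063e-6 mol.

2.1e-6 mol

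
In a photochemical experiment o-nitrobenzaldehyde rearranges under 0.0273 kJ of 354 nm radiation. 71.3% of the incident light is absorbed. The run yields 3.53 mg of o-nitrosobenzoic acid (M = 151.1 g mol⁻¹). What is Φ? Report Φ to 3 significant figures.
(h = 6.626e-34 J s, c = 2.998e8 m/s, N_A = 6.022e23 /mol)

Φ = 0.406

Product: 3.53 mg / 151.1 g mol⁻¹ = 2.336e-5 mol.
Photon energy at 354 nm: hc/λ = (6.626e-34)(2.998e8)/(354e-9) = 5.612e-19 J.
Incident energy: 0.0273 kJ = 27.3 J.
Photons incident: 27.3 / 5.612e-19 = 4.865e19, i.e. 4.865e19/6.022e23 = 8.079e-5 mol.
Photons absorbed: 0.713 × 8.079e-5 = 5.760e-5 mol.
Φ = 2.336e-5 mol / 5.760e-5 mol photons = 0.406.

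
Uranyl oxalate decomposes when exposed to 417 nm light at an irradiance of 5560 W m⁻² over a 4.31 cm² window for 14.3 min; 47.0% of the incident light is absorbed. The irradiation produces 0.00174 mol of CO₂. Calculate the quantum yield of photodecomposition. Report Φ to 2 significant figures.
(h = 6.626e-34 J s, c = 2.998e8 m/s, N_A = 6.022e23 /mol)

Φ = 0.52

Photon energy at 417 nm: hc/λ = (6.626e-34)(2.998e8)/(417e-9) = 4.764e-19 J.
Energy delivered: (5560 W m⁻²)(4.31e-4 m²)(858 s) = 2056 J.
Photons incident: 2056 / 4.764e-19 = 4.316e21, i.e. 4.316e21/6.022e23 = 0.007167 mol.
Photons absorbed: 0.470 × 0.007167 = 0.003368 mol.
Φ = 0.00174 mol / 0.003368 mol photons = 0.52.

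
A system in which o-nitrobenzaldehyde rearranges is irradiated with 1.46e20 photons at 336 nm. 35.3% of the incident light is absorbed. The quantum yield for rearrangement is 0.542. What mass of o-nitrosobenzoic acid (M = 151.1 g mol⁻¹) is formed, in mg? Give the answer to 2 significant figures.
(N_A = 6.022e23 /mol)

7.0 mg

Moles of photons: 1.46e20 / 6.022e23 = 2.424e-4 mol.
Photons absorbed: 0.353 × 2.424e-4 = 8.557e-5 mol.
Product: Φ × n_abs = 0.542 × 8.557e-5 = 4.638e-5 mol.
Mass: 4.638e-5 × 151.1 = 0.007008 g = 7.0 mg.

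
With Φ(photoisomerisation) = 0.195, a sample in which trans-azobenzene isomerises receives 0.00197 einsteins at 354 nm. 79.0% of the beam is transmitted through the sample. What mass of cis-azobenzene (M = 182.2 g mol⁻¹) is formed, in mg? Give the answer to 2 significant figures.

Fraction absorbed: 1 − 79.0/100 = 0.2100.
Photons absorbed: 0.2100 × 0.00197 = 4.137×10⁻⁴ mol.
Product: Φ × n_abs = 0.195 × 4.137×10⁻⁴ = 8.067×10⁻⁵ mol.
Mass: 8.067×10⁻⁵ × 182.2 = 0.01470 g = 15 mg.

15 mg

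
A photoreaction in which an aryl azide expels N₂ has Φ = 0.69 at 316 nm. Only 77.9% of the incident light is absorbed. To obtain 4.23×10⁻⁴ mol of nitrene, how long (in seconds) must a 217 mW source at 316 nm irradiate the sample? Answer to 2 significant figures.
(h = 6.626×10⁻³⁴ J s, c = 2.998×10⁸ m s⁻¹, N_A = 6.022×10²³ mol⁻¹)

t ≈ 1400 s

Photons that must be absorbed: 4.23×10⁻⁴ / 0.69 = 6.130×10⁻⁴ mol.
Incident photons needed: 6.130×10⁻⁴ / 0.779 = 7.869×10⁻⁴ mol.
Photon energy: hc/λ = 6.286×10⁻¹⁹ J; per mole, 3.785×10⁵ J mol⁻¹.
Energy required: 7.869×10⁻⁴ × 3.785×10⁵ = 297.8 J.
Time: 297.8 J / 0.217 W = 1400 s.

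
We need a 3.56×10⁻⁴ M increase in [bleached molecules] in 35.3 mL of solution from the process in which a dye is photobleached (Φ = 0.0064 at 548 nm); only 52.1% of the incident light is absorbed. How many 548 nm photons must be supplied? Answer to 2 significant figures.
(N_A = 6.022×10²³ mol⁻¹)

Product: (3.56×10⁻⁴ M)(0.0353 L) = 1.257×10⁻⁵ mol.
Photons that must be absorbed: 1.257×10⁻⁵ / 0.0064 = 0.001964 mol.
Incident photons needed: 0.001964 / 0.521 = 0.003770 mol.
Photon count: 0.003770 × 6.022×10²³ = 2.3×10²¹.

2.3×10²¹ photons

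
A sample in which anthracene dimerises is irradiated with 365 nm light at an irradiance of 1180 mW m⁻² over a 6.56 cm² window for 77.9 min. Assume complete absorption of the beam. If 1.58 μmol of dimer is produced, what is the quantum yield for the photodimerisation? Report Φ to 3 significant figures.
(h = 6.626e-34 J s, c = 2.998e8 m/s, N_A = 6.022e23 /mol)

Product: 1.58 μmol = 1.58e-6 mol.
Photon energy at 365 nm: hc/λ = (6.626e-34)(2.998e8)/(365e-9) = 5.442e-19 J.
Energy delivered: (1180 mW m⁻²)(6.56e-4 m²)(4674 s) = 3.618 J.
Photons incident: 3.618 / 5.442e-19 = 6.648e18, i.e. 6.648e18/6.022e23 = 1.104e-5 mol.
Φ = 1.58e-6 mol / 1.104e-5 mol photons = 0.143.

Φ = 0.143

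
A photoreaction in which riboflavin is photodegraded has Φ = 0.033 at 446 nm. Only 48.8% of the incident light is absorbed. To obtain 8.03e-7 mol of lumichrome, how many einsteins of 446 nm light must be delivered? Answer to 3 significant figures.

Photons that must be absorbed: 8.03e-7 / 0.033 = 2.433e-5 mol.
Incident photons needed: 2.433e-5 / 0.488 = 4.986e-5 mol.

4.99e-5 einstein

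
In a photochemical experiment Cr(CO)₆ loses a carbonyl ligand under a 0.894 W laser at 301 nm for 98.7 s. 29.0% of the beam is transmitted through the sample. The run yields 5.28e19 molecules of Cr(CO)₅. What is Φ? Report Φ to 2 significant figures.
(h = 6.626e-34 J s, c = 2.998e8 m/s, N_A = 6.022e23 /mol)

Φ = 0.56

Product: 5.28e19 / 6.022e23 = 8.768e-5 mol.
Photon energy at 301 nm: hc/λ = (6.626e-34)(2.998e8)/(301e-9) = 6.600e-19 J.
Energy delivered: (0.894 W)(98.7 s) = 88.24 J.
Photons incident: 88.24 / 6.600e-19 = 1.337e20, i.e. 1.337e20/6.022e23 = 2.220e-4 mol.
Fraction absorbed: 1 − 29.0/100 = 0.7100.
Photons absorbed: 0.7100 × 2.220e-4 = 1.576e-4 mol.
Φ = 8.768e-5 mol / 1.576e-4 mol photons = 0.56.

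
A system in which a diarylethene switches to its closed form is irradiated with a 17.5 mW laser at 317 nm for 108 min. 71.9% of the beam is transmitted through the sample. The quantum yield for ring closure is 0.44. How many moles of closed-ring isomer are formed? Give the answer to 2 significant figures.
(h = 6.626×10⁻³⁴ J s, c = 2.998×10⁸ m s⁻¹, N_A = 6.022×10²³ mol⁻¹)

3.7×10⁻⁵ mol

Photon energy at 317 nm: hc/λ = (6.626×10⁻³⁴)(2.998×10⁸)/(317×10⁻⁹) = 6.266×10⁻¹⁹ J.
Energy delivered: (17.5 mW)(6480 s) = 113.4 J.
Photons incident: 113.4 / 6.266×10⁻¹⁹ = 1.810×10²⁰, i.e. 1.810×10²⁰/6.022×10²³ = 3.006×10⁻⁴ mol.
Fraction absorbed: 1 − 71.9/100 = 0.2810.
Photons absorbed: 0.2810 × 3.006×10⁻⁴ = 8.447×10⁻⁵ mol.
Product: Φ × n_abs = 0.44 × 8.447×10⁻⁵ = 3.717×10⁻⁵ mol.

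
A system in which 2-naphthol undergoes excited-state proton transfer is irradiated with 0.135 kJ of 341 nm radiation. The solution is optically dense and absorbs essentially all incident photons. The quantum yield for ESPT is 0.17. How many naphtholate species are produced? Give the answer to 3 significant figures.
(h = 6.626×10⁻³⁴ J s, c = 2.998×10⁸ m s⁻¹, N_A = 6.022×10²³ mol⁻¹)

Photon energy at 341 nm: hc/λ = (6.626×10⁻³⁴)(2.998×10⁸)/(341×10⁻⁹) = 5.825×10⁻¹⁹ J.
Incident energy: 0.135 kJ = 135 J.
Photons incident: 135 / 5.825×10⁻¹⁹ = 2.318×10²⁰, i.e. 2.318×10²⁰/6.022×10²³ = 3.849×10⁻⁴ mol.
Product: Φ × n_abs = 0.17 × 3.849×10⁻⁴ = 6.543×10⁻⁵ mol.
As a count: 6.543×10⁻⁵ × 6.022×10²³ = 3.94×10¹⁹.

3.94×10¹⁹ species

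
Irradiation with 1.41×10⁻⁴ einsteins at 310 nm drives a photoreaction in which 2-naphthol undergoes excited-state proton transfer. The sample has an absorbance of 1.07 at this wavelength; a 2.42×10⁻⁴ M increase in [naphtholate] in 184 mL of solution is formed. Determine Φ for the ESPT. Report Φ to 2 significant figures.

Product: (2.42×10⁻⁴ M)(0.184 L) = 4.453×10⁻⁵ mol.
Fraction absorbed: 1 − 10^(−1.07) = 0.9149.
Photons absorbed: 0.9149 × 1.41×10⁻⁴ = 1.290×10⁻⁴ mol.
Φ = 4.453×10⁻⁵ mol / 1.290×10⁻⁴ mol photons = 0.35.

Φ = 0.35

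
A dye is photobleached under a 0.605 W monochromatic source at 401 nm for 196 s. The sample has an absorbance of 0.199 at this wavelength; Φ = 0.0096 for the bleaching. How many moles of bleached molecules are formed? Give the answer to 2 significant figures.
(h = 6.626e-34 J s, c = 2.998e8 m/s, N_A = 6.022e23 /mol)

Photon energy at 401 nm: hc/λ = (6.626e-34)(2.998e8)/(401e-9) = 4.954e-19 J.
Energy delivered: (0.605 W)(196 s) = 118.6 J.
Photons incident: 118.6 / 4.954e-19 = 2.394e20, i.e. 2.394e20/6.022e23 = 3.975e-4 mol.
Fraction absorbed: 1 − 10^(−0.199) = 0.3676.
Photons absorbed: 0.3676 × 3.975e-4 = 1.461e-4 mol.
Product: Φ × n_abs = 0.0096 × 1.461e-4 = 1.403e-6 mol.

1.4e-6 mol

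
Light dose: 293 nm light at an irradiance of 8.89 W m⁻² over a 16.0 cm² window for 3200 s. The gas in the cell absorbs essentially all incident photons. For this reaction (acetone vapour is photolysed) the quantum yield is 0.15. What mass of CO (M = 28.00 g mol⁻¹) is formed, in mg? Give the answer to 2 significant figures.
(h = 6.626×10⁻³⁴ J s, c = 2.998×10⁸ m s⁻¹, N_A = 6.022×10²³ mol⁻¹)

0.47 mg

Photon energy at 293 nm: hc/λ = (6.626×10⁻³⁴)(2.998×10⁸)/(293×10⁻⁹) = 6.780×10⁻¹⁹ J.
Energy delivered: (8.89 W m⁻²)(16.0×10⁻⁴ m²)(3200 s) = 45.52 J.
Photons incident: 45.52 / 6.780×10⁻¹⁹ = 6.714×10¹⁹, i.e. 6.714×10¹⁹/6.022×10²³ = 1.115×10⁻⁴ mol.
Product: Φ × n_abs = 0.15 × 1.115×10⁻⁴ = 1.673×10⁻⁵ mol.
Mass: 1.673×10⁻⁵ × 28.00 = 4.684×10⁻⁴ g = 0.47 mg.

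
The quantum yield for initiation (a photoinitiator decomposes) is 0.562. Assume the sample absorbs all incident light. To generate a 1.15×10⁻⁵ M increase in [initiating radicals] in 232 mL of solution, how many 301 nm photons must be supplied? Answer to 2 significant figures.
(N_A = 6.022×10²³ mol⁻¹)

Product: (1.15×10⁻⁵ M)(0.232 L) = 2.668×10⁻⁶ mol.
Photons that must be absorbed: 2.668×10⁻⁶ / 0.562 = 4.747×10⁻⁶ mol.
Photon count: 4.747×10⁻⁶ × 6.022×10²³ = 2.9×10¹⁸.

2.9×10¹⁸ photons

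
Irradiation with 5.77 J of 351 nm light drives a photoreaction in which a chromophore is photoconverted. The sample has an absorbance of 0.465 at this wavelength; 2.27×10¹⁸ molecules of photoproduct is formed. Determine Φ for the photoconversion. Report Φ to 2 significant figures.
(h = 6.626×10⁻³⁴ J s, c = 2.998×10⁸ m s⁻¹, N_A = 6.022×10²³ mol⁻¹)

Φ = 0.34

Product: 2.27×10¹⁸ / 6.022×10²³ = 3.770×10⁻⁶ mol.
Photon energy at 351 nm: hc/λ = (6.626×10⁻³⁴)(2.998×10⁸)/(351×10⁻⁹) = 5.659×10⁻¹⁹ J.
Photons incident: 5.77 / 5.659×10⁻¹⁹ = 1.020×10¹⁹, i.e. 1.020×10¹⁹/6.022×10²³ = 1.694×10⁻⁵ mol.
Fraction absorbed: 1 − 10^(−0.465) = 0.6572.
Photons absorbed: 0.6572 × 1.694×10⁻⁵ = 1.113×10⁻⁵ mol.
Φ = 3.770×10⁻⁶ mol / 1.113×10⁻⁵ mol photons = 0.34.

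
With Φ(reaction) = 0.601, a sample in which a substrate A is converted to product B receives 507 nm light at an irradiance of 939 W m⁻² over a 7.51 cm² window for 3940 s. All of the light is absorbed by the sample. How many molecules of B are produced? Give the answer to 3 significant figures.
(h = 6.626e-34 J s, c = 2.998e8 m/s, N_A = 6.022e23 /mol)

4.26e21 molecules

Photon energy at 507 nm: hc/λ = (6.626e-34)(2.998e8)/(507e-9) = 3.918e-19 J.
Energy delivered: (939 W m⁻²)(7.51e-4 m²)(3940 s) = 2778 J.
Photons incident: 2778 / 3.918e-19 = 7.090e21, i.e. 7.090e21/6.022e23 = 0.01177 mol.
Product: Φ × n_abs = 0.601 × 0.01177 = 0.007074 mol.
As a count: 0.007074 × 6.022e23 = 4.26e21.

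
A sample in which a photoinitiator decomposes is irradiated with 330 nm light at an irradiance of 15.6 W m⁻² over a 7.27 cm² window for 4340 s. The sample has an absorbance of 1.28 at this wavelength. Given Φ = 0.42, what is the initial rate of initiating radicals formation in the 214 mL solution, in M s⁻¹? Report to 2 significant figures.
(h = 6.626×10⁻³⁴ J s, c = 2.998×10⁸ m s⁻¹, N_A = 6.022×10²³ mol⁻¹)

Photon energy at 330 nm: hc/λ = (6.626×10⁻³⁴)(2.998×10⁸)/(330×10⁻⁹) = 6.020×10⁻¹⁹ J.
Energy delivered: (15.6 W m⁻²)(7.27×10⁻⁴ m²)(4340 s) = 49.22 J.
Photons incident: 49.22 / 6.020×10⁻¹⁹ = 8.176×10¹⁹, i.e. 8.176×10¹⁹/6.022×10²³ = 1.358×10⁻⁴ mol.
Fraction absorbed: 1 − 10^(−1.28) = 0.9475.
Photons absorbed: 0.9475 × 1.358×10⁻⁴ = 1.287×10⁻⁴ mol.
Product formed: 0.42 × 1.287×10⁻⁴ = 5.405×10⁻⁵ mol.
Rate: 5.405×10⁻⁵ mol / (4340 s × 0.214 L) = 5.8×10⁻⁸ M s⁻¹.

5.8×10⁻⁸ M s⁻¹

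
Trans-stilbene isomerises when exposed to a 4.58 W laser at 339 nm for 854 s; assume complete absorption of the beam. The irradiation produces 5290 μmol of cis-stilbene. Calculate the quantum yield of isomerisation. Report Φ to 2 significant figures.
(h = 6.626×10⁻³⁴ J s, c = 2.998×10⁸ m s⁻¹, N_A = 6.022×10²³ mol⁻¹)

Product: 5290 μmol = 0.00529 mol.
Photon energy at 339 nm: hc/λ = (6.626×10⁻³⁴)(2.998×10⁸)/(339×10⁻⁹) = 5.860×10⁻¹⁹ J.
Energy delivered: (4.58 W)(854 s) = 3911 J.
Photons incident: 3911 / 5.860×10⁻¹⁹ = 6.674×10²¹, i.e. 6.674×10²¹/6.022×10²³ = 0.01108 mol.
Φ = 0.00529 mol / 0.01108 mol photons = 0.48.

Φ = 0.48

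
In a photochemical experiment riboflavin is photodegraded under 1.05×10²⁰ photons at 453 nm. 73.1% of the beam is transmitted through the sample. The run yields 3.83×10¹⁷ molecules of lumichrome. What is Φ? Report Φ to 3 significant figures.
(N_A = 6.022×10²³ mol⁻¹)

Φ = 0.0136

Product: 3.83×10¹⁷ / 6.022×10²³ = 6.360×10⁻⁷ mol.
Moles of photons: 1.05×10²⁰ / 6.022×10²³ = 1.744×10⁻⁴ mol.
Fraction absorbed: 1 − 73.1/100 = 0.2690.
Photons absorbed: 0.2690 × 1.744×10⁻⁴ = 4.691×10⁻⁵ mol.
Φ = 6.360×10⁻⁷ mol / 4.691×10⁻⁵ mol photons = 0.0136.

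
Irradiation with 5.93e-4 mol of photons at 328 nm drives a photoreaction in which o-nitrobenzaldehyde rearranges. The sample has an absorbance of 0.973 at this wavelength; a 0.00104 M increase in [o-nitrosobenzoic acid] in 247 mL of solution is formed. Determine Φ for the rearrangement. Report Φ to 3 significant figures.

Product: (0.00104 M)(0.247 L) = 2.569e-4 mol.
Fraction absorbed: 1 − 10^(−0.973) = 0.8936.
Photons absorbed: 0.8936 × 5.93e-4 = 5.299e-4 mol.
Φ = 2.569e-4 mol / 5.299e-4 mol photons = 0.485.

Φ = 0.485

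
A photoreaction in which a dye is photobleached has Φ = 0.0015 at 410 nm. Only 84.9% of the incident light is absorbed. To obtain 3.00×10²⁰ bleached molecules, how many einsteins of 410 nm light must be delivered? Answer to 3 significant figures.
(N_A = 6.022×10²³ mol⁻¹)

Product: 3.00×10²⁰ / 6.022×10²³ = 4.982×10⁻⁴ mol.
Photons that must be absorbed: 4.982×10⁻⁴ / 0.0015 = 0.3321 mol.
Incident photons needed: 0.3321 / 0.849 = 0.3912 mol.

0.391 einstein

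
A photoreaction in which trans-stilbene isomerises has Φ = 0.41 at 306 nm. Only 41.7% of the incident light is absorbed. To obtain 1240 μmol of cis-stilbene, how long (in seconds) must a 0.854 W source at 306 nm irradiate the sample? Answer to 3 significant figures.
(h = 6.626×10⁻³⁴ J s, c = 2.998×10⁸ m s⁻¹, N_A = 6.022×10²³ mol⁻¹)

t ≈ 3320 s

Product: 1240 μmol = 0.00124 mol.
Photons that must be absorbed: 0.00124 / 0.41 = 0.003024 mol.
Incident photons needed: 0.003024 / 0.417 = 0.007252 mol.
Photon energy: hc/λ = 6.492×10⁻¹⁹ J; per mole, 3.909×10⁵ J mol⁻¹.
Energy required: 0.007252 × 3.909×10⁵ = 2835 J.
Time: 2835 J / 0.854 W = 3320 s.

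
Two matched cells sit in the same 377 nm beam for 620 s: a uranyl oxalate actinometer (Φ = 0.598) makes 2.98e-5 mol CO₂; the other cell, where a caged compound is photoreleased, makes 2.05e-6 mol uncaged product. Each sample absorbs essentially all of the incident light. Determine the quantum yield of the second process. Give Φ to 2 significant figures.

Photons absorbed by the actinometer: 2.98e-5 / 0.598 = 4.983e-5 mol.
Φ(unknown) = 2.05e-6 / 4.983e-5 = 0.041.

Φ = 0.041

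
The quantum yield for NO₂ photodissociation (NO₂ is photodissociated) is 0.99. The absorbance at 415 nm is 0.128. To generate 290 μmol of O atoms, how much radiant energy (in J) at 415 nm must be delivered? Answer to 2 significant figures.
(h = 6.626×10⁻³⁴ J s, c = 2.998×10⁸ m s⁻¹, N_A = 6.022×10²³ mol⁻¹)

Product: 290 μmol = 2.90×10⁻⁴ mol.
Photons that must be absorbed: 2.90×10⁻⁴ / 0.99 = 2.929×10⁻⁴ mol.
Fraction absorbed: 1 − 10^(−0.128) = 0.2553.
Incident photons needed: 2.929×10⁻⁴ / 0.2553 = 0.001147 mol.
Photon energy: hc/λ = 4.787×10⁻¹⁹ J; per mole, 2.883×10⁵ J mol⁻¹.
Energy required: 0.001147 × 2.883×10⁵ = 330 J.

330 J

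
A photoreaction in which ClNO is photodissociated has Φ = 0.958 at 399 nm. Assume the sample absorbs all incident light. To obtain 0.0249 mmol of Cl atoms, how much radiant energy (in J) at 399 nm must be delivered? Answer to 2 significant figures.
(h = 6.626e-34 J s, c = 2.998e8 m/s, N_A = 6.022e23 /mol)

7.8 J

Product: 0.0249 mmol = 2.49e-5 mol.
Photons that must be absorbed: 2.49e-5 / 0.958 = 2.599e-5 mol.
Photon energy: hc/λ = 4.979e-19 J; per mole, 2.998e5 J mol⁻¹.
Energy required: 2.599e-5 × 2.998e5 = 7.8 J.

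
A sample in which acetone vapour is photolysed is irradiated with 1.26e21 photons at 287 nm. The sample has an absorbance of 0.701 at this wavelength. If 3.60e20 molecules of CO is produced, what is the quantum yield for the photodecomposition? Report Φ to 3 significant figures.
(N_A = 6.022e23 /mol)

Φ = 0.357

Product: 3.60e20 / 6.022e23 = 5.978e-4 mol.
Moles of photons: 1.26e21 / 6.022e23 = 0.002092 mol.
Fraction absorbed: 1 − 10^(−0.701) = 0.8009.
Photons absorbed: 0.8009 × 0.002092 = 0.001675 mol.
Φ = 5.978e-4 mol / 0.001675 mol photons = 0.357.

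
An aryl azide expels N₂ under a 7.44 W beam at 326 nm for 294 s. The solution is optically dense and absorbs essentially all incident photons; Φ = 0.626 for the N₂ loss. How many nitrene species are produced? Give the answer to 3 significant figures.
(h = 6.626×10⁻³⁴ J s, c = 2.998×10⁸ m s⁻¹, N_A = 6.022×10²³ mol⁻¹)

Photon energy at 326 nm: hc/λ = (6.626×10⁻³⁴)(2.998×10⁸)/(326×10⁻⁹) = 6.093×10⁻¹⁹ J.
Energy delivered: (7.44 W)(294 s) = 2187 J.
Photons incident: 2187 / 6.093×10⁻¹⁹ = 3.589×10²¹, i.e. 3.589×10²¹/6.022×10²³ = 0.005960 mol.
Product: Φ × n_abs = 0.626 × 0.005960 = 0.003731 mol.
As a count: 0.003731 × 6.022×10²³ = 2.25×10²¹.

2.25×10²¹ species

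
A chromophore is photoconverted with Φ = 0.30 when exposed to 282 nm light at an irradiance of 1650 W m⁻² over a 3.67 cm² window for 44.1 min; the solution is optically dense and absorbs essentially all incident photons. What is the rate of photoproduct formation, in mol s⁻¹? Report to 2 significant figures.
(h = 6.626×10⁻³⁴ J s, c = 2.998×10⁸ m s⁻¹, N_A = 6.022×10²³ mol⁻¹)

Photon energy at 282 nm: hc/λ = (6.626×10⁻³⁴)(2.998×10⁸)/(282×10⁻⁹) = 7.044×10⁻¹⁹ J.
Energy delivered: (1650 W m⁻²)(3.67×10⁻⁴ m²)(2646 s) = 1602 J.
Photons incident: 1602 / 7.044×10⁻¹⁹ = 2.274×10²¹, i.e. 2.274×10²¹/6.022×10²³ = 0.003776 mol.
Product formed: 0.30 × 0.003776 = 0.001133 mol.
Rate: 0.001133 / 2646 s = 4.3×10⁻⁷ mol s⁻¹.

4.3×10⁻⁷ mol s⁻¹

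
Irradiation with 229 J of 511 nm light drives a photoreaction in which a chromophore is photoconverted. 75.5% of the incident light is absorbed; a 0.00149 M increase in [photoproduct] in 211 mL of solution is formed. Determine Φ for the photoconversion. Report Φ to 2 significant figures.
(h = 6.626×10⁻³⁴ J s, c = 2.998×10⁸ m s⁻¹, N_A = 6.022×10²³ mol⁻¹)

Φ = 0.43

Product: (0.00149 M)(0.211 L) = 3.144×10⁻⁴ mol.
Photon energy at 511 nm: hc/λ = (6.626×10⁻³⁴)(2.998×10⁸)/(511×10⁻⁹) = 3.887×10⁻¹⁹ J.
Photons incident: 229 / 3.887×10⁻¹⁹ = 5.891×10²⁰, i.e. 5.891×10²⁰/6.022×10²³ = 9.782×10⁻⁴ mol.
Photons absorbed: 0.755 × 9.782×10⁻⁴ = 7.385×10⁻⁴ mol.
Φ = 3.144×10⁻⁴ mol / 7.385×10⁻⁴ mol photons = 0.43.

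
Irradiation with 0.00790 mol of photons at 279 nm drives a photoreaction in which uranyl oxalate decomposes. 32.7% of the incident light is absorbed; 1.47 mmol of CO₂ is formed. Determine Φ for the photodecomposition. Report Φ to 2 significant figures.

Product: 1.47 mmol = 0.00147 mol.
Photons absorbed: 0.327 × 0.00790 = 0.002583 mol.
Φ = 0.00147 mol / 0.002583 mol photons = 0.57.

Φ = 0.57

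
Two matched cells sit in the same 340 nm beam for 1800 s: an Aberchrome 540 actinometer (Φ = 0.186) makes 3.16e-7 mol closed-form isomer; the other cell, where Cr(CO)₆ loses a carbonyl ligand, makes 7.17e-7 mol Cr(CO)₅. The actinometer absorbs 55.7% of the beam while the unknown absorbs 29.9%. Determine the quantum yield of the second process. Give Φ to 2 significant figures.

Photons absorbed by the actinometer: 3.16e-7 / 0.186 = 1.699e-6 mol.
Incident flux: 1.699e-6 / 0.557 = 3.050e-6 einstein.
Absorbed by unknown: 0.299 × 3.050e-6 = 9.120e-7 mol.
Φ(unknown) = 7.17e-7 / 9.120e-7 = 0.79.

Φ = 0.79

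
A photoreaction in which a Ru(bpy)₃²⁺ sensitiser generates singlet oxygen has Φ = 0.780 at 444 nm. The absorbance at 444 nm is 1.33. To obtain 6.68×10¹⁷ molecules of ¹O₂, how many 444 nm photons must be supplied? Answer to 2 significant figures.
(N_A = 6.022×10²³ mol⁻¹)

9.0×10¹⁷ photons

Product: 6.68×10¹⁷ / 6.022×10²³ = 1.109×10⁻⁶ mol.
Photons that must be absorbed: 1.109×10⁻⁶ / 0.780 = 1.422×10⁻⁶ mol.
Fraction absorbed: 1 − 10^(−1.33) = 0.9532.
Incident photons needed: 1.422×10⁻⁶ / 0.9532 = 1.492×10⁻⁶ mol.
Photon count: 1.492×10⁻⁶ × 6.022×10²³ = 9.0×10¹⁷.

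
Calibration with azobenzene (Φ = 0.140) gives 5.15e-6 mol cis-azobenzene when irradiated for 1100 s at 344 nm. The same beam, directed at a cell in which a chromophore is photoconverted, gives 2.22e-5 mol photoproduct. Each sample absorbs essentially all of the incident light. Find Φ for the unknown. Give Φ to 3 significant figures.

Φ = 0.603

Photons absorbed by the actinometer: 5.15e-6 / 0.140 = 3.679e-5 mol.
Φ(unknown) = 2.22e-5 / 3.679e-5 = 0.603.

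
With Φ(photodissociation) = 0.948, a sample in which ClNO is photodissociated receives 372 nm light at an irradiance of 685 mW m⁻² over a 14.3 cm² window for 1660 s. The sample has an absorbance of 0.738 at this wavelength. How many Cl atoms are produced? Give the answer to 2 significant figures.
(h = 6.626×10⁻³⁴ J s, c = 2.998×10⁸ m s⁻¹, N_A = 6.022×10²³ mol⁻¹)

Photon energy at 372 nm: hc/λ = (6.626×10⁻³⁴)(2.998×10⁸)/(372×10⁻⁹) = 5.340×10⁻¹⁹ J.
Energy delivered: (685 mW m⁻²)(14.3×10⁻⁴ m²)(1660 s) = 1.626 J.
Photons incident: 1.626 / 5.340×10⁻¹⁹ = 3.045×10¹⁸, i.e. 3.045×10¹⁸/6.022×10²³ = 5.056×10⁻⁶ mol.
Fraction absorbed: 1 − 10^(−0.738) = 0.8172.
Photons absorbed: 0.8172 × 5.056×10⁻⁶ = 4.132×10⁻⁶ mol.
Product: Φ × n_abs = 0.948 × 4.132×10⁻⁶ = 3.917×10⁻⁶ mol.
As a count: 3.917×10⁻⁶ × 6.022×10²³ = 2.4×10¹⁸.

2.4×10¹⁸ atoms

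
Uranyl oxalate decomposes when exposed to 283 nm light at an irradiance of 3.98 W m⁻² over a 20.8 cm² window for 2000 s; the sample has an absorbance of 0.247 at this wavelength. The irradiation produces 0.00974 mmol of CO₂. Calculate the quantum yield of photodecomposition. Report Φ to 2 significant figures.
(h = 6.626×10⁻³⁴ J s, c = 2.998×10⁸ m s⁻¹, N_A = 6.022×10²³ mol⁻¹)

Product: 0.00974 mmol = 9.74×10⁻⁶ mol.
Photon energy at 283 nm: hc/λ = (6.626×10⁻³⁴)(2.998×10⁸)/(283×10⁻⁹) = 7.019×10⁻¹⁹ J.
Energy delivered: (3.98 W m⁻²)(20.8×10⁻⁴ m²)(2000 s) = 16.56 J.
Photons incident: 16.56 / 7.019×10⁻¹⁹ = 2.359×10¹⁹, i.e. 2.359×10¹⁹/6.022×10²³ = 3.917×10⁻⁵ mol.
Fraction absorbed: 1 − 10^(−0.247) = 0.4338.
Photons absorbed: 0.4338 × 3.917×10⁻⁵ = 1.699×10⁻⁵ mol.
Φ = 9.74×10⁻⁶ mol / 1.699×10⁻⁵ mol photons = 0.57.

Φ = 0.57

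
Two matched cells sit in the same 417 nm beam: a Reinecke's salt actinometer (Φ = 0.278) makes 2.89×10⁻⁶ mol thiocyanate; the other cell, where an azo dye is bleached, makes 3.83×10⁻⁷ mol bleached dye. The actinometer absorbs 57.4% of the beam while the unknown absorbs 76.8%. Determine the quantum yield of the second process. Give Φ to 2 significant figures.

Φ = 0.028

Photons absorbed by the actinometer: 2.89×10⁻⁶ / 0.278 = 1.040×10⁻⁵ mol.
Incident flux: 1.040×10⁻⁵ / 0.574 = 1.812×10⁻⁵ einstein.
Absorbed by unknown: 0.768 × 1.812×10⁻⁵ = 1.392×10⁻⁵ mol.
Φ(unknown) = 3.83×10⁻⁷ / 1.392×10⁻⁵ = 0.028.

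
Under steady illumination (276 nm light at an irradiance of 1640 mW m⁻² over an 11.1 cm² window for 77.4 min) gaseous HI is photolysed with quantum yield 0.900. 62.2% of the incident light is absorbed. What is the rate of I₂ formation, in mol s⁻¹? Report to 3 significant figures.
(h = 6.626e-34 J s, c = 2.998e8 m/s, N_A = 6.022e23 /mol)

Photon energy at 276 nm: hc/λ = (6.626e-34)(2.998e8)/(276e-9) = 7.197e-19 J.
Energy delivered: (1640 mW m⁻²)(11.1e-4 m²)(4644 s) = 8.454 J.
Photons incident: 8.454 / 7.197e-19 = 1.175e19, i.e. 1.175e19/6.022e23 = 1.951e-5 mol.
Photons absorbed: 0.622 × 1.951e-5 = 1.214e-5 mol.
Product formed: 0.900 × 1.214e-5 = 1.093e-5 mol.
Rate: 1.093e-5 / 4644 s = 2.35e-9 mol s⁻¹.

2.35e-9 mol s⁻¹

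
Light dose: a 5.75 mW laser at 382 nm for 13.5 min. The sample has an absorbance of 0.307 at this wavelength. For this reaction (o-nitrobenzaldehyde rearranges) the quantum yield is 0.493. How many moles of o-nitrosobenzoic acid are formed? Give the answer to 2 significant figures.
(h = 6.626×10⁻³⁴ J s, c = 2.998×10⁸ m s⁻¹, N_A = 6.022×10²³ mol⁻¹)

Photon energy at 382 nm: hc/λ = (6.626×10⁻³⁴)(2.998×10⁸)/(382×10⁻⁹) = 5.200×10⁻¹⁹ J.
Energy delivered: (5.75 mW)(810 s) = 4.658 J.
Photons incident: 4.658 / 5.200×10⁻¹⁹ = 8.958×10¹⁸, i.e. 8.958×10¹⁸/6.022×10²³ = 1.488×10⁻⁵ mol.
Fraction absorbed: 1 − 10^(−0.307) = 0.5068.
Photons absorbed: 0.5068 × 1.488×10⁻⁵ = 7.541×10⁻⁶ mol.
Product: Φ × n_abs = 0.493 × 7.541×10⁻⁶ = 3.718×10⁻⁶ mol.

3.7×10⁻⁶ mol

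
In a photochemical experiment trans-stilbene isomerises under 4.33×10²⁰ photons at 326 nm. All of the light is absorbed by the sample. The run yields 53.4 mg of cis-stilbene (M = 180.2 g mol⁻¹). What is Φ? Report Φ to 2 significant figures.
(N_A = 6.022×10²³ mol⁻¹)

Product: 53.4 mg / 180.2 g mol⁻¹ = 2.963×10⁻⁴ mol.
Moles of photons: 4.33×10²⁰ / 6.022×10²³ = 7.190×10⁻⁴ mol.
Φ = 2.963×10⁻⁴ mol / 7.190×10⁻⁴ mol photons = 0.41.

Φ = 0.41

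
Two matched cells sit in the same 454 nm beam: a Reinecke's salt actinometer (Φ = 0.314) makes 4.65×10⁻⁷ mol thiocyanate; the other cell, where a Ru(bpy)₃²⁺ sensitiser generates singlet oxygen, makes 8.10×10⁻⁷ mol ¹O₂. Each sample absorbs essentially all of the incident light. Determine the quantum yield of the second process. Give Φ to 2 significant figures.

Photons absorbed by the actinometer: 4.65×10⁻⁷ / 0.314 = 1.481×10⁻⁶ mol.
Φ(unknown) = 8.10×10⁻⁷ / 1.481×10⁻⁶ = 0.55.

Φ = 0.55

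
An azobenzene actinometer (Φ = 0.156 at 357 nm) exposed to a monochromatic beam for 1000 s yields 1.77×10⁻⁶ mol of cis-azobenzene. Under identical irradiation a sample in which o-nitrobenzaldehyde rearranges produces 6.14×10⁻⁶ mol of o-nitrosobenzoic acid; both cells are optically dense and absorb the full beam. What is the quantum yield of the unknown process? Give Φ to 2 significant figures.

Φ = 0.54

Photons absorbed by the actinometer: 1.77×10⁻⁶ / 0.156 = 1.135×10⁻⁵ mol.
Φ(unknown) = 6.14×10⁻⁶ / 1.135×10⁻⁵ = 0.54.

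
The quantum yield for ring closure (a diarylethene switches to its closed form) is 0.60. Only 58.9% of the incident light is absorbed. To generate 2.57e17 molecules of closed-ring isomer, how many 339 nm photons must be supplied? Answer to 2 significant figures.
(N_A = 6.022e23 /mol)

7.3e17 photons

Product: 2.57e17 / 6.022e23 = 4.268e-7 mol.
Photons that must be absorbed: 4.268e-7 / 0.60 = 7.113e-7 mol.
Incident photons needed: 7.113e-7 / 0.589 = 1.208e-6 mol.
Photon count: 1.208e-6 × 6.022e23 = 7.3e17.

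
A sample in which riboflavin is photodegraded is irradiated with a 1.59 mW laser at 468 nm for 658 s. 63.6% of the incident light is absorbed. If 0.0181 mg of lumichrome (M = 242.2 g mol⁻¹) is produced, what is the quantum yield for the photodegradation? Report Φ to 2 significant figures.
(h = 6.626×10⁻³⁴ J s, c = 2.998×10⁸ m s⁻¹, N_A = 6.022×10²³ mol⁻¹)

Product: 0.0181 mg / 242.2 g mol⁻¹ = 7.473×10⁻⁸ mol.
Photon energy at 468 nm: hc/λ = (6.626×10⁻³⁴)(2.998×10⁸)/(468×10⁻⁹) = 4.245×10⁻¹⁹ J.
Energy delivered: (1.59 mW)(658 s) = 1.046 J.
Photons incident: 1.046 / 4.245×10⁻¹⁹ = 2.464×10¹⁸, i.e. 2.464×10¹⁸/6.022×10²³ = 4.092×10⁻⁶ mol.
Photons absorbed: 0.636 × 4.092×10⁻⁶ = 2.603×10⁻⁶ mol.
Φ = 7.473×10⁻⁸ mol / 2.603×10⁻⁶ mol photons = 0.029.

Φ = 0.029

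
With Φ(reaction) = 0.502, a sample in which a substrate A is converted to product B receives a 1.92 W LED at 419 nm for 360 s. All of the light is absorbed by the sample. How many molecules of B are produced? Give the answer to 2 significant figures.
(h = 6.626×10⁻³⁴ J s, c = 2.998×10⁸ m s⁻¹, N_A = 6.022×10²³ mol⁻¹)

Photon energy at 419 nm: hc/λ = (6.626×10⁻³⁴)(2.998×10⁸)/(419×10⁻⁹) = 4.741×10⁻¹⁹ J.
Energy delivered: (1.92 W)(360 s) = 691.2 J.
Photons incident: 691.2 / 4.741×10⁻¹⁹ = 1.458×10²¹, i.e. 1.458×10²¹/6.022×10²³ = 0.002421 mol.
Product: Φ × n_abs = 0.502 × 0.002421 = 0.001215 mol.
As a count: 0.001215 × 6.022×10²³ = 7.3×10²⁰.

7.3×10²⁰ molecules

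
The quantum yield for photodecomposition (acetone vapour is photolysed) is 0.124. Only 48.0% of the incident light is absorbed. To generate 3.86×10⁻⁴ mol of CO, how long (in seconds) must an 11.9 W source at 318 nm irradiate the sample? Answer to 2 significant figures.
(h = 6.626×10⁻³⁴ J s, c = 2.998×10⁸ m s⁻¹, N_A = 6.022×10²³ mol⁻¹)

Photons that must be absorbed: 3.86×10⁻⁴ / 0.124 = 0.003113 mol.
Incident photons needed: 0.003113 / 0.480 = 0.006485 mol.
Photon energy: hc/λ = 6.247×10⁻¹⁹ J; per mole, 3.762×10⁵ J mol⁻¹.
Energy required: 0.006485 × 3.762×10⁵ = 2440 J.
Time: 2440 J / 11.9 W = 210 s.

t ≈ 210 s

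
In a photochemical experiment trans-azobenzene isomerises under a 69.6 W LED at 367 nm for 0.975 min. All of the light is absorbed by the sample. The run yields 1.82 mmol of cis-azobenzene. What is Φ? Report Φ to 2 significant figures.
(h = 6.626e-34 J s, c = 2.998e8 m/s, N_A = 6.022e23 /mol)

Φ = 0.15

Product: 1.82 mmol = 0.00182 mol.
Photon energy at 367 nm: hc/λ = (6.626e-34)(2.998e8)/(367e-9) = 5.413e-19 J.
Energy delivered: (69.6 W)(58.5 s) = 4072 J.
Photons incident: 4072 / 5.413e-19 = 7.523e21, i.e. 7.523e21/6.022e23 = 0.01249 mol.
Φ = 0.00182 mol / 0.01249 mol photons = 0.15.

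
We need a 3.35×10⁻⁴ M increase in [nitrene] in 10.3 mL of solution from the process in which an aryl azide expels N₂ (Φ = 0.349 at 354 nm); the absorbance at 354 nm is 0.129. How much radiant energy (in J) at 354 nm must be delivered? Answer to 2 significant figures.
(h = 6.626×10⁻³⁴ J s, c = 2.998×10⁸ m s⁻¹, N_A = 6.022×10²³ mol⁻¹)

13 J

Product: (3.35×10⁻⁴ M)(0.0103 L) = 3.451×10⁻⁶ mol.
Photons that must be absorbed: 3.451×10⁻⁶ / 0.349 = 9.888×10⁻⁶ mol.
Fraction absorbed: 1 − 10^(−0.129) = 0.2570.
Incident photons needed: 9.888×10⁻⁶ / 0.2570 = 3.847×10⁻⁵ mol.
Photon energy: hc/λ = 5.612×10⁻¹⁹ J; per mole, 3.380×10⁵ J mol⁻¹.
Energy required: 3.847×10⁻⁵ × 3.380×10⁵ = 13 J.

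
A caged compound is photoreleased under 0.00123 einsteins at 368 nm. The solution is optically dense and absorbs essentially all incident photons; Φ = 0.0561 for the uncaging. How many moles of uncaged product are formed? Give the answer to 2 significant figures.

Product: Φ × n_abs = 0.0561 × 0.00123 = 6.900×10⁻⁵ mol.

6.9×10⁻⁵ mol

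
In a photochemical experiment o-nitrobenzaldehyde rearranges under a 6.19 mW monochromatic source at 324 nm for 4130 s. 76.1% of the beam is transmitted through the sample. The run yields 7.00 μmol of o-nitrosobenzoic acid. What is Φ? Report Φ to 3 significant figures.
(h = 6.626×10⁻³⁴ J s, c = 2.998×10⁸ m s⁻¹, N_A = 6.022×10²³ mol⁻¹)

Product: 7.00 μmol = 7.00×10⁻⁶ mol.
Photon energy at 324 nm: hc/λ = (6.626×10⁻³⁴)(2.998×10⁸)/(324×10⁻⁹) = 6.131×10⁻¹⁹ J.
Energy delivered: (6.19 mW)(4130 s) = 25.56 J.
Photons incident: 25.56 / 6.131×10⁻¹⁹ = 4.169×10¹⁹, i.e. 4.169×10¹⁹/6.022×10²³ = 6.923×10⁻⁵ mol.
Fraction absorbed: 1 − 76.1/100 = 0.2390.
Photons absorbed: 0.2390 × 6.923×10⁻⁵ = 1.655×10⁻⁵ mol.
Φ = 7.00×10⁻⁶ mol / 1.655×10⁻⁵ mol photons = 0.423.

Φ = 0.423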